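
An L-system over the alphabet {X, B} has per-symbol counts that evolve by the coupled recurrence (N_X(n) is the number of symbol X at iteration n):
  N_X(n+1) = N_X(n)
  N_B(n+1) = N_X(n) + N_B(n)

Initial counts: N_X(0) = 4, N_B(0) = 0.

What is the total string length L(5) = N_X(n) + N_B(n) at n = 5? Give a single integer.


Step 0: N_X=4, N_B=0, L=4
Step 1: N_X=4, N_B=4, L=8
Step 2: N_X=4, N_B=8, L=12
Step 3: N_X=4, N_B=12, L=16
Step 4: N_X=4, N_B=16, L=20
Step 5: N_X=4, N_B=20, L=24

Answer: 24


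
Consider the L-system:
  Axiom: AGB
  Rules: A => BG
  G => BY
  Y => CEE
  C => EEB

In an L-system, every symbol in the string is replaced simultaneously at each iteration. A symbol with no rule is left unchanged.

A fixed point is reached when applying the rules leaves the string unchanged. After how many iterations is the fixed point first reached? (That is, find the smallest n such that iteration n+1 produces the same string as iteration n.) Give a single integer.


Step 0: AGB
Step 1: BGBYB
Step 2: BBYBCEEB
Step 3: BBCEEBEEBEEB
Step 4: BBEEBEEBEEBEEB
Step 5: BBEEBEEBEEBEEB  (unchanged — fixed point at step 4)

Answer: 4


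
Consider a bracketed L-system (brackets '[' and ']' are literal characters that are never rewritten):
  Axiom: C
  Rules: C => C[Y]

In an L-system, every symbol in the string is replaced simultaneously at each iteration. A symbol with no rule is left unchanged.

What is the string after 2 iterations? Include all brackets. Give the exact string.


Step 0: C
Step 1: C[Y]
Step 2: C[Y][Y]

Answer: C[Y][Y]


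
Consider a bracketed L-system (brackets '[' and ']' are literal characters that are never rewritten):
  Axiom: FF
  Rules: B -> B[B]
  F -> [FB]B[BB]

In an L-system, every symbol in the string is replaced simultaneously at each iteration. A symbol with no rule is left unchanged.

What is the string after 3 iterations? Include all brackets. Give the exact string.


Step 0: FF
Step 1: [FB]B[BB][FB]B[BB]
Step 2: [[FB]B[BB]B[B]]B[B][B[B]B[B]][[FB]B[BB]B[B]]B[B][B[B]B[B]]
Step 3: [[[FB]B[BB]B[B]]B[B][B[B]B[B]]B[B][B[B]]]B[B][B[B]][B[B][B[B]]B[B][B[B]]][[[FB]B[BB]B[B]]B[B][B[B]B[B]]B[B][B[B]]]B[B][B[B]][B[B][B[B]]B[B][B[B]]]

Answer: [[[FB]B[BB]B[B]]B[B][B[B]B[B]]B[B][B[B]]]B[B][B[B]][B[B][B[B]]B[B][B[B]]][[[FB]B[BB]B[B]]B[B][B[B]B[B]]B[B][B[B]]]B[B][B[B]][B[B][B[B]]B[B][B[B]]]


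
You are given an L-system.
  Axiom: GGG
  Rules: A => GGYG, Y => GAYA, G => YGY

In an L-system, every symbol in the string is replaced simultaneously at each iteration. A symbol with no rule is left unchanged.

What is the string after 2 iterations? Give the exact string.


Step 0: GGG
Step 1: YGYYGYYGY
Step 2: GAYAYGYGAYAGAYAYGYGAYAGAYAYGYGAYA

Answer: GAYAYGYGAYAGAYAYGYGAYAGAYAYGYGAYA


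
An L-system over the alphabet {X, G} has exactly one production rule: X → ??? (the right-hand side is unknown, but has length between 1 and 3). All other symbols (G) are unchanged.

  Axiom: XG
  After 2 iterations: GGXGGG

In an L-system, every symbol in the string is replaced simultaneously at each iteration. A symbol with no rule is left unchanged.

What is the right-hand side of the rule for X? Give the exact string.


Trying X → GXG:
  Step 0: XG
  Step 1: GXGG
  Step 2: GGXGGG
Matches the given result.

Answer: GXG


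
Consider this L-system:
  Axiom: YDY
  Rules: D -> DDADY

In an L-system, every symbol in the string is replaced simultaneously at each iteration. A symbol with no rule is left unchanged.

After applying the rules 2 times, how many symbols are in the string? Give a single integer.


Answer: 19

Derivation:
Step 0: length = 3
Step 1: length = 7
Step 2: length = 19


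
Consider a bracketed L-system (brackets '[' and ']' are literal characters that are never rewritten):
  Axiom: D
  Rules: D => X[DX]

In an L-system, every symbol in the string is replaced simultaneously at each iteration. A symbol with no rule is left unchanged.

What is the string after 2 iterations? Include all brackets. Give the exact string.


Answer: X[X[DX]X]

Derivation:
Step 0: D
Step 1: X[DX]
Step 2: X[X[DX]X]


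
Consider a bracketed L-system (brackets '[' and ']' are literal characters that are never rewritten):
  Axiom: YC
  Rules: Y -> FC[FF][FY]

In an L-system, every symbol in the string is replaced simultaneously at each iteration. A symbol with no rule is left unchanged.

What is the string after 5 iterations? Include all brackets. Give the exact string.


Answer: FC[FF][FFC[FF][FFC[FF][FFC[FF][FFC[FF][FY]]]]]C

Derivation:
Step 0: YC
Step 1: FC[FF][FY]C
Step 2: FC[FF][FFC[FF][FY]]C
Step 3: FC[FF][FFC[FF][FFC[FF][FY]]]C
Step 4: FC[FF][FFC[FF][FFC[FF][FFC[FF][FY]]]]C
Step 5: FC[FF][FFC[FF][FFC[FF][FFC[FF][FFC[FF][FY]]]]]C


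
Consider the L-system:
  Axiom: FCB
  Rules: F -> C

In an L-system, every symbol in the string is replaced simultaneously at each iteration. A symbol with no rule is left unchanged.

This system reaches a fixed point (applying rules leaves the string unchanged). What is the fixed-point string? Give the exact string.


Step 0: FCB
Step 1: CCB
Step 2: CCB  (unchanged — fixed point at step 1)

Answer: CCB


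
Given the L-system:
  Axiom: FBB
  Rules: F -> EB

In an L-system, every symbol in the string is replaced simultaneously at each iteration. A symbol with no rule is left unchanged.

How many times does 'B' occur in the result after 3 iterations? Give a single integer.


Step 0: FBB  (2 'B')
Step 1: EBBB  (3 'B')
Step 2: EBBB  (3 'B')
Step 3: EBBB  (3 'B')

Answer: 3


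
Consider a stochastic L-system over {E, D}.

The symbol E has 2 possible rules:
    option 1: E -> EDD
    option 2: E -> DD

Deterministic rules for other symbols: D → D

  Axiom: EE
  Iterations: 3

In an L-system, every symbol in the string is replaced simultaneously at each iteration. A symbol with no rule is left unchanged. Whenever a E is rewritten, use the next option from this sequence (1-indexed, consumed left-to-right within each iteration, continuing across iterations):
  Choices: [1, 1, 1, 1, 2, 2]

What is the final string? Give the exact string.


Answer: DDDDDDDDDDDD

Derivation:
Step 0: EE
Step 1: EDDEDD  (used choices [1, 1])
Step 2: EDDDDEDDDD  (used choices [1, 1])
Step 3: DDDDDDDDDDDD  (used choices [2, 2])


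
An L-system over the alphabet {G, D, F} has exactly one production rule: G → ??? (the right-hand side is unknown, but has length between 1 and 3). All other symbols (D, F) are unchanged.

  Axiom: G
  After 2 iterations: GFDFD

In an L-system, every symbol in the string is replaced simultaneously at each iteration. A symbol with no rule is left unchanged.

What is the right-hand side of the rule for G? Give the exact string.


Trying G → GFD:
  Step 0: G
  Step 1: GFD
  Step 2: GFDFD
Matches the given result.

Answer: GFD


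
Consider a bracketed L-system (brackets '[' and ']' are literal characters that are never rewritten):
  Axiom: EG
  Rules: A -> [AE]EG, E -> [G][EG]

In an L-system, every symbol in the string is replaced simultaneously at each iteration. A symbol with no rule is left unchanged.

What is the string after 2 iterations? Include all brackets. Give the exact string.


Answer: [G][[G][EG]G]G

Derivation:
Step 0: EG
Step 1: [G][EG]G
Step 2: [G][[G][EG]G]G


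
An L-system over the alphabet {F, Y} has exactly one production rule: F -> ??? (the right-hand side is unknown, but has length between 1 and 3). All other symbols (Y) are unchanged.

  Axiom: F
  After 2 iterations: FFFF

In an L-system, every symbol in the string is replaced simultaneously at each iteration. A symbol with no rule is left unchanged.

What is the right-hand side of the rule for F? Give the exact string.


Answer: FF

Derivation:
Trying F -> FF:
  Step 0: F
  Step 1: FF
  Step 2: FFFF
Matches the given result.


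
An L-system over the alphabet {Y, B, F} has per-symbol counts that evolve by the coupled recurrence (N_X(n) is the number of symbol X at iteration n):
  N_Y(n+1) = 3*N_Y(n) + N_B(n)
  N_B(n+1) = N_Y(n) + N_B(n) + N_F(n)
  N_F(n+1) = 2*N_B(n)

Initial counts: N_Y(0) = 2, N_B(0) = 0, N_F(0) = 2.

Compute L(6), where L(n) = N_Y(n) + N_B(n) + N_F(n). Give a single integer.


Answer: 5968

Derivation:
Step 0: N_Y=2, N_B=0, N_F=2, L=4
Step 1: N_Y=6, N_B=4, N_F=0, L=10
Step 2: N_Y=22, N_B=10, N_F=8, L=40
Step 3: N_Y=76, N_B=40, N_F=20, L=136
Step 4: N_Y=268, N_B=136, N_F=80, L=484
Step 5: N_Y=940, N_B=484, N_F=272, L=1696
Step 6: N_Y=3304, N_B=1696, N_F=968, L=5968


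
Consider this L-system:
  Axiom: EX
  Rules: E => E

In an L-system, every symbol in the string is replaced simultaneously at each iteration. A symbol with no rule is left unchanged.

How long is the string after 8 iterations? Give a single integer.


Answer: 2

Derivation:
Step 0: length = 2
Step 1: length = 2
Step 2: length = 2
Step 3: length = 2
Step 4: length = 2
Step 5: length = 2
Step 6: length = 2
Step 7: length = 2
Step 8: length = 2


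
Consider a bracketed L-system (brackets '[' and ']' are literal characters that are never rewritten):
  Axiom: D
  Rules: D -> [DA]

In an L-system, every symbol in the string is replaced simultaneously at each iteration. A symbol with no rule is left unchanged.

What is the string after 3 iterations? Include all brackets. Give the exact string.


Answer: [[[DA]A]A]

Derivation:
Step 0: D
Step 1: [DA]
Step 2: [[DA]A]
Step 3: [[[DA]A]A]


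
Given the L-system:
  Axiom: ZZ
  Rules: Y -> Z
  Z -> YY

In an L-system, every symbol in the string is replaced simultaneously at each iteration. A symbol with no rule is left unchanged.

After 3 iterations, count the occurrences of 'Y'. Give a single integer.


Answer: 8

Derivation:
Step 0: ZZ  (0 'Y')
Step 1: YYYY  (4 'Y')
Step 2: ZZZZ  (0 'Y')
Step 3: YYYYYYYY  (8 'Y')


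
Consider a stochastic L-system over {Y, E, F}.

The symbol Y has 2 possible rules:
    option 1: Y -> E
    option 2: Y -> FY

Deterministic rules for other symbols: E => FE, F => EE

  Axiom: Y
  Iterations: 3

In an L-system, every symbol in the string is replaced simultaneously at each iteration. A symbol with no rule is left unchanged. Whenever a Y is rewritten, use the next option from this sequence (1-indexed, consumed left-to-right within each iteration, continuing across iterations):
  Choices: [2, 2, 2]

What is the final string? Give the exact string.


Step 0: Y
Step 1: FY  (used choices [2])
Step 2: EEFY  (used choices [2])
Step 3: FEFEEEFY  (used choices [2])

Answer: FEFEEEFY


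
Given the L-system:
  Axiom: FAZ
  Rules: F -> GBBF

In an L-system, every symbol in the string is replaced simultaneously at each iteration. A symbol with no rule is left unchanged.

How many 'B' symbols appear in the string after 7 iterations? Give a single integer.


Answer: 14

Derivation:
Step 0: FAZ  (0 'B')
Step 1: GBBFAZ  (2 'B')
Step 2: GBBGBBFAZ  (4 'B')
Step 3: GBBGBBGBBFAZ  (6 'B')
Step 4: GBBGBBGBBGBBFAZ  (8 'B')
Step 5: GBBGBBGBBGBBGBBFAZ  (10 'B')
Step 6: GBBGBBGBBGBBGBBGBBFAZ  (12 'B')
Step 7: GBBGBBGBBGBBGBBGBBGBBFAZ  (14 'B')


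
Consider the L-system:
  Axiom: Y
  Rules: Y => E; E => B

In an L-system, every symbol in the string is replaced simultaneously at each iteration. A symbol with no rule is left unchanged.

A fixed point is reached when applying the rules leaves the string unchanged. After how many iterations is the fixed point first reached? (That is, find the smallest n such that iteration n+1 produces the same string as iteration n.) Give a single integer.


Step 0: Y
Step 1: E
Step 2: B
Step 3: B  (unchanged — fixed point at step 2)

Answer: 2


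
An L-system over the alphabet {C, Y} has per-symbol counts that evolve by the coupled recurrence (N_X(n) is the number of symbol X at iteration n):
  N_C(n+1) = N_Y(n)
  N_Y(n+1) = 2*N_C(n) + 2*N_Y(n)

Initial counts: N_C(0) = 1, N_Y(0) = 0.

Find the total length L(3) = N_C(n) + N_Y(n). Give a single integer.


Step 0: N_C=1, N_Y=0, L=1
Step 1: N_C=0, N_Y=2, L=2
Step 2: N_C=2, N_Y=4, L=6
Step 3: N_C=4, N_Y=12, L=16

Answer: 16


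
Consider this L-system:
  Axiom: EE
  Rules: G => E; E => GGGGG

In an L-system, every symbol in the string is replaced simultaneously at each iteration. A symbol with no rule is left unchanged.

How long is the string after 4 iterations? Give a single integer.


Step 0: length = 2
Step 1: length = 10
Step 2: length = 10
Step 3: length = 50
Step 4: length = 50

Answer: 50


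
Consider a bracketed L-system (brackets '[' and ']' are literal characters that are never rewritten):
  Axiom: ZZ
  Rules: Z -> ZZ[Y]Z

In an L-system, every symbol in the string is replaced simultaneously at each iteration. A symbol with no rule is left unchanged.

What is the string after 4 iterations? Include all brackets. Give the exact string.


Step 0: ZZ
Step 1: ZZ[Y]ZZZ[Y]Z
Step 2: ZZ[Y]ZZZ[Y]Z[Y]ZZ[Y]ZZZ[Y]ZZZ[Y]Z[Y]ZZ[Y]Z
Step 3: ZZ[Y]ZZZ[Y]Z[Y]ZZ[Y]ZZZ[Y]ZZZ[Y]Z[Y]ZZ[Y]Z[Y]ZZ[Y]ZZZ[Y]Z[Y]ZZ[Y]ZZZ[Y]ZZZ[Y]Z[Y]ZZ[Y]ZZZ[Y]ZZZ[Y]Z[Y]ZZ[Y]Z[Y]ZZ[Y]ZZZ[Y]Z[Y]ZZ[Y]Z
Step 4: ZZ[Y]ZZZ[Y]Z[Y]ZZ[Y]ZZZ[Y]ZZZ[Y]Z[Y]ZZ[Y]Z[Y]ZZ[Y]ZZZ[Y]Z[Y]ZZ[Y]ZZZ[Y]ZZZ[Y]Z[Y]ZZ[Y]ZZZ[Y]ZZZ[Y]Z[Y]ZZ[Y]Z[Y]ZZ[Y]ZZZ[Y]Z[Y]ZZ[Y]Z[Y]ZZ[Y]ZZZ[Y]Z[Y]ZZ[Y]ZZZ[Y]ZZZ[Y]Z[Y]ZZ[Y]Z[Y]ZZ[Y]ZZZ[Y]Z[Y]ZZ[Y]ZZZ[Y]ZZZ[Y]Z[Y]ZZ[Y]ZZZ[Y]ZZZ[Y]Z[Y]ZZ[Y]Z[Y]ZZ[Y]ZZZ[Y]Z[Y]ZZ[Y]ZZZ[Y]ZZZ[Y]Z[Y]ZZ[Y]ZZZ[Y]ZZZ[Y]Z[Y]ZZ[Y]Z[Y]ZZ[Y]ZZZ[Y]Z[Y]ZZ[Y]Z[Y]ZZ[Y]ZZZ[Y]Z[Y]ZZ[Y]ZZZ[Y]ZZZ[Y]Z[Y]ZZ[Y]Z[Y]ZZ[Y]ZZZ[Y]Z[Y]ZZ[Y]Z

Answer: ZZ[Y]ZZZ[Y]Z[Y]ZZ[Y]ZZZ[Y]ZZZ[Y]Z[Y]ZZ[Y]Z[Y]ZZ[Y]ZZZ[Y]Z[Y]ZZ[Y]ZZZ[Y]ZZZ[Y]Z[Y]ZZ[Y]ZZZ[Y]ZZZ[Y]Z[Y]ZZ[Y]Z[Y]ZZ[Y]ZZZ[Y]Z[Y]ZZ[Y]Z[Y]ZZ[Y]ZZZ[Y]Z[Y]ZZ[Y]ZZZ[Y]ZZZ[Y]Z[Y]ZZ[Y]Z[Y]ZZ[Y]ZZZ[Y]Z[Y]ZZ[Y]ZZZ[Y]ZZZ[Y]Z[Y]ZZ[Y]ZZZ[Y]ZZZ[Y]Z[Y]ZZ[Y]Z[Y]ZZ[Y]ZZZ[Y]Z[Y]ZZ[Y]ZZZ[Y]ZZZ[Y]Z[Y]ZZ[Y]ZZZ[Y]ZZZ[Y]Z[Y]ZZ[Y]Z[Y]ZZ[Y]ZZZ[Y]Z[Y]ZZ[Y]Z[Y]ZZ[Y]ZZZ[Y]Z[Y]ZZ[Y]ZZZ[Y]ZZZ[Y]Z[Y]ZZ[Y]Z[Y]ZZ[Y]ZZZ[Y]Z[Y]ZZ[Y]Z


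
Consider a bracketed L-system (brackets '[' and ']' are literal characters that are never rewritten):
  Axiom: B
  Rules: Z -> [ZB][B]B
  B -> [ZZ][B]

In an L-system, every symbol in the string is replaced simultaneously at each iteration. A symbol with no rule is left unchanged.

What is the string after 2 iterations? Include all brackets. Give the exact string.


Step 0: B
Step 1: [ZZ][B]
Step 2: [[ZB][B]B[ZB][B]B][[ZZ][B]]

Answer: [[ZB][B]B[ZB][B]B][[ZZ][B]]


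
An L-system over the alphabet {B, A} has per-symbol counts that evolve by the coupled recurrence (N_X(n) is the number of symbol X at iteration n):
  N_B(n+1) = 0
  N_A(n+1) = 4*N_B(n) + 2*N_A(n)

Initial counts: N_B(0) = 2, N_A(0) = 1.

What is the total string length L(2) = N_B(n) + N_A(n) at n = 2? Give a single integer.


Step 0: N_B=2, N_A=1, L=3
Step 1: N_B=0, N_A=10, L=10
Step 2: N_B=0, N_A=20, L=20

Answer: 20


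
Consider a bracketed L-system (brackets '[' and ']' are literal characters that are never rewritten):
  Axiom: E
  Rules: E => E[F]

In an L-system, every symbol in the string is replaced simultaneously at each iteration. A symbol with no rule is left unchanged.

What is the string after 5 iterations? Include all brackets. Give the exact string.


Answer: E[F][F][F][F][F]

Derivation:
Step 0: E
Step 1: E[F]
Step 2: E[F][F]
Step 3: E[F][F][F]
Step 4: E[F][F][F][F]
Step 5: E[F][F][F][F][F]


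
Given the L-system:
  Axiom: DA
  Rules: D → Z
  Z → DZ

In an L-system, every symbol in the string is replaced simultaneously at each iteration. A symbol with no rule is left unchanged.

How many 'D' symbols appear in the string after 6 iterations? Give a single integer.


Answer: 5

Derivation:
Step 0: DA  (1 'D')
Step 1: ZA  (0 'D')
Step 2: DZA  (1 'D')
Step 3: ZDZA  (1 'D')
Step 4: DZZDZA  (2 'D')
Step 5: ZDZDZZDZA  (3 'D')
Step 6: DZZDZZDZDZZDZA  (5 'D')


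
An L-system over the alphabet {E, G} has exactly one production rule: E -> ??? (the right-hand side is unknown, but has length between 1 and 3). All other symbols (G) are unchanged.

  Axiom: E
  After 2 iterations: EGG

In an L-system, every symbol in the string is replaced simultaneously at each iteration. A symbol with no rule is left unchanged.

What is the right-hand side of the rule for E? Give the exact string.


Trying E -> EG:
  Step 0: E
  Step 1: EG
  Step 2: EGG
Matches the given result.

Answer: EG


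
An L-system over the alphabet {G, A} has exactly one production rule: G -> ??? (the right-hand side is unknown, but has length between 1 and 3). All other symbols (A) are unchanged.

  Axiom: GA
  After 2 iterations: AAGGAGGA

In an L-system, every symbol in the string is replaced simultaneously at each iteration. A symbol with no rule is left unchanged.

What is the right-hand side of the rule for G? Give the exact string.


Trying G -> AGG:
  Step 0: GA
  Step 1: AGGA
  Step 2: AAGGAGGA
Matches the given result.

Answer: AGG


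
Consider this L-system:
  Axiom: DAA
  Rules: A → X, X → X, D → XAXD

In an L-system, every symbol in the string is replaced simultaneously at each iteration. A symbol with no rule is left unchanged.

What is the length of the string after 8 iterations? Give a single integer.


Answer: 27

Derivation:
Step 0: length = 3
Step 1: length = 6
Step 2: length = 9
Step 3: length = 12
Step 4: length = 15
Step 5: length = 18
Step 6: length = 21
Step 7: length = 24
Step 8: length = 27


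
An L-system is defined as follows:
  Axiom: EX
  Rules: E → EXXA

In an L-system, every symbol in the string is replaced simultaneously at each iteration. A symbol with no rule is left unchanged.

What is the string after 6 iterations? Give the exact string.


Step 0: EX
Step 1: EXXAX
Step 2: EXXAXXAX
Step 3: EXXAXXAXXAX
Step 4: EXXAXXAXXAXXAX
Step 5: EXXAXXAXXAXXAXXAX
Step 6: EXXAXXAXXAXXAXXAXXAX

Answer: EXXAXXAXXAXXAXXAXXAX


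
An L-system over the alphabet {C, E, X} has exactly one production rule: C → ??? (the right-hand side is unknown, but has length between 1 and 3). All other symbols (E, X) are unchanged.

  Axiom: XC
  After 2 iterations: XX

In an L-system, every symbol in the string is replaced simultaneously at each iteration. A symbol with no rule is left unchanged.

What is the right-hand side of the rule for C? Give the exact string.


Answer: X

Derivation:
Trying C → X:
  Step 0: XC
  Step 1: XX
  Step 2: XX
Matches the given result.


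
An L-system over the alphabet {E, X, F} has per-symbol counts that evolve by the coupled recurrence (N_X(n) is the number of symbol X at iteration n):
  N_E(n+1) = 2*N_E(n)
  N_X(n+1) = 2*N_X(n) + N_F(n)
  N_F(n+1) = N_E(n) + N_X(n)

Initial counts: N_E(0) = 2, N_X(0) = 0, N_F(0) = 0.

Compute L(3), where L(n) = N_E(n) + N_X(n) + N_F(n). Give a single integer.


Step 0: N_E=2, N_X=0, N_F=0, L=2
Step 1: N_E=4, N_X=0, N_F=2, L=6
Step 2: N_E=8, N_X=2, N_F=4, L=14
Step 3: N_E=16, N_X=8, N_F=10, L=34

Answer: 34


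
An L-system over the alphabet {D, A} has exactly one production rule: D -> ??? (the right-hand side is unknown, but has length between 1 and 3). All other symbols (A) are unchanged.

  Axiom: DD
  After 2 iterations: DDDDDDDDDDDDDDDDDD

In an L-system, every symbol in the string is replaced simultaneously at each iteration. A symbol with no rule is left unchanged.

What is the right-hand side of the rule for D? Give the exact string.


Trying D -> DDD:
  Step 0: DD
  Step 1: DDDDDD
  Step 2: DDDDDDDDDDDDDDDDDD
Matches the given result.

Answer: DDD


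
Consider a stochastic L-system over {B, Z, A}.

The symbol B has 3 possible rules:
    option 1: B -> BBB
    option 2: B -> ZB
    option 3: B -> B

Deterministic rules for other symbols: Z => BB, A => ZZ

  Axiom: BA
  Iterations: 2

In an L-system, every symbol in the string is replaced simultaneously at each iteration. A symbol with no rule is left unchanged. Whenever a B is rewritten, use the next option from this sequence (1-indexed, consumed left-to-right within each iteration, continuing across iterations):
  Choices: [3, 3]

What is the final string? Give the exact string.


Answer: BBBBB

Derivation:
Step 0: BA
Step 1: BZZ  (used choices [3])
Step 2: BBBBB  (used choices [3])


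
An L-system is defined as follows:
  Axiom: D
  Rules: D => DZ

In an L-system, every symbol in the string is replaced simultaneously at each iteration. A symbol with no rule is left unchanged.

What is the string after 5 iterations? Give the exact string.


Step 0: D
Step 1: DZ
Step 2: DZZ
Step 3: DZZZ
Step 4: DZZZZ
Step 5: DZZZZZ

Answer: DZZZZZ


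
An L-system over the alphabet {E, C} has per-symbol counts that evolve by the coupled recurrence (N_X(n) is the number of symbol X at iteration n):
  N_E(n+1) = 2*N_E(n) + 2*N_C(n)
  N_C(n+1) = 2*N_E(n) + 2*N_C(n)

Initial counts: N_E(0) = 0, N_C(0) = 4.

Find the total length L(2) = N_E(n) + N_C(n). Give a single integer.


Answer: 64

Derivation:
Step 0: N_E=0, N_C=4, L=4
Step 1: N_E=8, N_C=8, L=16
Step 2: N_E=32, N_C=32, L=64


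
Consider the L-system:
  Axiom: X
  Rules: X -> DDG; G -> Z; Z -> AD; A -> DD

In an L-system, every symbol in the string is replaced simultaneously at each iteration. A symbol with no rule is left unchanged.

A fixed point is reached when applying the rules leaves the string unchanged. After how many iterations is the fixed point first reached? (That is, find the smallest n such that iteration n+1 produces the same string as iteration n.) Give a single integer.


Answer: 4

Derivation:
Step 0: X
Step 1: DDG
Step 2: DDZ
Step 3: DDAD
Step 4: DDDDD
Step 5: DDDDD  (unchanged — fixed point at step 4)


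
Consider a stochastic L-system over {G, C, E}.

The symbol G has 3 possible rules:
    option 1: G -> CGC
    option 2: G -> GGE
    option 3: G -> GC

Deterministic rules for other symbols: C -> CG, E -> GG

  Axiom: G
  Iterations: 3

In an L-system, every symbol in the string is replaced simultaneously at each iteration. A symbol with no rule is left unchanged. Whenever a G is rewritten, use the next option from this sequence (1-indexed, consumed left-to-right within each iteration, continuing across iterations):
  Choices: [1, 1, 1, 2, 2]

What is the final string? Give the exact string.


Step 0: G
Step 1: CGC  (used choices [1])
Step 2: CGCGCCG  (used choices [1])
Step 3: CGCGCCGGGECGCGGGE  (used choices [1, 2, 2])

Answer: CGCGCCGGGECGCGGGE


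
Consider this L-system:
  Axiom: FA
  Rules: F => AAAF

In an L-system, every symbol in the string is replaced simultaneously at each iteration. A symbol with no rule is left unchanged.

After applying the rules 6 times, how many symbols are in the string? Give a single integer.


Answer: 20

Derivation:
Step 0: length = 2
Step 1: length = 5
Step 2: length = 8
Step 3: length = 11
Step 4: length = 14
Step 5: length = 17
Step 6: length = 20


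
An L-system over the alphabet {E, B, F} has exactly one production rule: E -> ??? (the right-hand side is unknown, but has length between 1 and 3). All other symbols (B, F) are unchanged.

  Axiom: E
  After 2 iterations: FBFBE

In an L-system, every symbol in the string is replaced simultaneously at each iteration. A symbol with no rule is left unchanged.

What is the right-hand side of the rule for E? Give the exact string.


Answer: FBE

Derivation:
Trying E -> FBE:
  Step 0: E
  Step 1: FBE
  Step 2: FBFBE
Matches the given result.


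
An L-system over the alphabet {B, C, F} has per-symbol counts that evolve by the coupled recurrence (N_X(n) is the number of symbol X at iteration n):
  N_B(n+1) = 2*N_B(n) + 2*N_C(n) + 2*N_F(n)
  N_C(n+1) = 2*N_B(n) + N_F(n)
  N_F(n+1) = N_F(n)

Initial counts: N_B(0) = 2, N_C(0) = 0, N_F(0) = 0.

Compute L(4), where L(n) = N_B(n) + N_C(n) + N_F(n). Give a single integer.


Answer: 256

Derivation:
Step 0: N_B=2, N_C=0, N_F=0, L=2
Step 1: N_B=4, N_C=4, N_F=0, L=8
Step 2: N_B=16, N_C=8, N_F=0, L=24
Step 3: N_B=48, N_C=32, N_F=0, L=80
Step 4: N_B=160, N_C=96, N_F=0, L=256


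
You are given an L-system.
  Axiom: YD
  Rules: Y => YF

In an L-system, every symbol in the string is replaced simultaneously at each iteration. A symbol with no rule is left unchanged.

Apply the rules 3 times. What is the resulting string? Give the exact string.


Step 0: YD
Step 1: YFD
Step 2: YFFD
Step 3: YFFFD

Answer: YFFFD


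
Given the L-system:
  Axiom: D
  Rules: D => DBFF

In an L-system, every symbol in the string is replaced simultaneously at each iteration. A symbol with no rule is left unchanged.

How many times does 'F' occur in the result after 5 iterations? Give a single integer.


Answer: 10

Derivation:
Step 0: D  (0 'F')
Step 1: DBFF  (2 'F')
Step 2: DBFFBFF  (4 'F')
Step 3: DBFFBFFBFF  (6 'F')
Step 4: DBFFBFFBFFBFF  (8 'F')
Step 5: DBFFBFFBFFBFFBFF  (10 'F')


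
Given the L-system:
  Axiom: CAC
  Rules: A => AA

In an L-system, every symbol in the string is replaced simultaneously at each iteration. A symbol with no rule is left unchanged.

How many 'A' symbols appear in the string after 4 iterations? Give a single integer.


Step 0: CAC  (1 'A')
Step 1: CAAC  (2 'A')
Step 2: CAAAAC  (4 'A')
Step 3: CAAAAAAAAC  (8 'A')
Step 4: CAAAAAAAAAAAAAAAAC  (16 'A')

Answer: 16


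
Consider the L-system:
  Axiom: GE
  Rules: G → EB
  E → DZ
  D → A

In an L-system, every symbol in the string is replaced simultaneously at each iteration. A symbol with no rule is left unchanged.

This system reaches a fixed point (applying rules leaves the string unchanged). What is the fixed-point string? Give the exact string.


Step 0: GE
Step 1: EBDZ
Step 2: DZBAZ
Step 3: AZBAZ
Step 4: AZBAZ  (unchanged — fixed point at step 3)

Answer: AZBAZ


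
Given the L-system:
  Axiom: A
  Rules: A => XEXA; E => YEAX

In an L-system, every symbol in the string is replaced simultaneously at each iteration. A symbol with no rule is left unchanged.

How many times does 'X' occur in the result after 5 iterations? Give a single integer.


Step 0: A  (0 'X')
Step 1: XEXA  (2 'X')
Step 2: XYEAXXXEXA  (5 'X')
Step 3: XYYEAXXEXAXXXYEAXXXEXA  (11 'X')
Step 4: XYYYEAXXEXAXXYEAXXXEXAXXXYYEAXXEXAXXXYEAXXXEXA  (23 'X')
Step 5: XYYYYEAXXEXAXXYEAXXXEXAXXYYEAXXEXAXXXYEAXXXEXAXXXYYYEAXXEXAXXYEAXXXEXAXXXYYEAXXEXAXXXYEAXXXEXA  (47 'X')

Answer: 47


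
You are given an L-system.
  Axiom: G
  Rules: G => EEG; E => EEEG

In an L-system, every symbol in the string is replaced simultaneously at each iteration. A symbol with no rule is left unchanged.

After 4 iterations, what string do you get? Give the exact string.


Step 0: G
Step 1: EEG
Step 2: EEEGEEEGEEG
Step 3: EEEGEEEGEEEGEEGEEEGEEEGEEEGEEGEEEGEEEGEEG
Step 4: EEEGEEEGEEEGEEGEEEGEEEGEEEGEEGEEEGEEEGEEEGEEGEEEGEEEGEEGEEEGEEEGEEEGEEGEEEGEEEGEEEGEEGEEEGEEEGEEEGEEGEEEGEEEGEEGEEEGEEEGEEEGEEGEEEGEEEGEEEGEEGEEEGEEEGEEG

Answer: EEEGEEEGEEEGEEGEEEGEEEGEEEGEEGEEEGEEEGEEEGEEGEEEGEEEGEEGEEEGEEEGEEEGEEGEEEGEEEGEEEGEEGEEEGEEEGEEEGEEGEEEGEEEGEEGEEEGEEEGEEEGEEGEEEGEEEGEEEGEEGEEEGEEEGEEG


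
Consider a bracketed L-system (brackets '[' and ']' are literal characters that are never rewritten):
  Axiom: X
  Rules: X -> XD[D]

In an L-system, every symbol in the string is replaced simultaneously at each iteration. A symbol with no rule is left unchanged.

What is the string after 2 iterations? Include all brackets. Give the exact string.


Answer: XD[D]D[D]

Derivation:
Step 0: X
Step 1: XD[D]
Step 2: XD[D]D[D]


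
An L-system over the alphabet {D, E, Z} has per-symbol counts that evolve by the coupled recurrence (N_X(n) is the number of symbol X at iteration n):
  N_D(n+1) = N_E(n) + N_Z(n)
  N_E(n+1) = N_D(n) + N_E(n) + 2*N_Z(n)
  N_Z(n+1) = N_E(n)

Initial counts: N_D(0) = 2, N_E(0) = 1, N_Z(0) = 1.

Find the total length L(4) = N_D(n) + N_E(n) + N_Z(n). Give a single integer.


Answer: 116

Derivation:
Step 0: N_D=2, N_E=1, N_Z=1, L=4
Step 1: N_D=2, N_E=5, N_Z=1, L=8
Step 2: N_D=6, N_E=9, N_Z=5, L=20
Step 3: N_D=14, N_E=25, N_Z=9, L=48
Step 4: N_D=34, N_E=57, N_Z=25, L=116


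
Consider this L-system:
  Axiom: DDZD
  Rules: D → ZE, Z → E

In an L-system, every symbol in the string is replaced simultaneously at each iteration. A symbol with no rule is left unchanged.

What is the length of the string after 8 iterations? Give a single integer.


Step 0: length = 4
Step 1: length = 7
Step 2: length = 7
Step 3: length = 7
Step 4: length = 7
Step 5: length = 7
Step 6: length = 7
Step 7: length = 7
Step 8: length = 7

Answer: 7


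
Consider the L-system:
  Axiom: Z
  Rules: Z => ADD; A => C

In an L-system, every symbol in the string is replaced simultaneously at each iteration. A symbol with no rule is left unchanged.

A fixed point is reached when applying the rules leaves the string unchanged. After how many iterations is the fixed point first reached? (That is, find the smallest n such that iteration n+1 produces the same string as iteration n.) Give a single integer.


Answer: 2

Derivation:
Step 0: Z
Step 1: ADD
Step 2: CDD
Step 3: CDD  (unchanged — fixed point at step 2)


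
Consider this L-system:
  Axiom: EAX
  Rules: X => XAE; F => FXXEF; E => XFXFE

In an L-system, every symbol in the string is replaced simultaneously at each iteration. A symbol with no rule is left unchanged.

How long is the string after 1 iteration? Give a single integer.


Step 0: length = 3
Step 1: length = 9

Answer: 9


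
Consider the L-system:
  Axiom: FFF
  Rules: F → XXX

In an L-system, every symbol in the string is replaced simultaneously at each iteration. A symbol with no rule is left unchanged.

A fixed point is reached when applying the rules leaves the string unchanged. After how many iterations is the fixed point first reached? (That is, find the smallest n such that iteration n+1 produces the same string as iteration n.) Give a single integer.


Answer: 1

Derivation:
Step 0: FFF
Step 1: XXXXXXXXX
Step 2: XXXXXXXXX  (unchanged — fixed point at step 1)


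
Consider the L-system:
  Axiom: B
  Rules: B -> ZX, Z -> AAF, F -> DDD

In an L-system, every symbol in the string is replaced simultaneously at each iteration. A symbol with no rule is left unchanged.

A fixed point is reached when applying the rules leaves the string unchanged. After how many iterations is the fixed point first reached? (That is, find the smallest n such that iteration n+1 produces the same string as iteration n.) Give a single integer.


Step 0: B
Step 1: ZX
Step 2: AAFX
Step 3: AADDDX
Step 4: AADDDX  (unchanged — fixed point at step 3)

Answer: 3


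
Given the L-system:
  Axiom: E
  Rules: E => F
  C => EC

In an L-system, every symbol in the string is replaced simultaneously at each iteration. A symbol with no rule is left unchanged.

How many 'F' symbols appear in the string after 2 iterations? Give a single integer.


Answer: 1

Derivation:
Step 0: E  (0 'F')
Step 1: F  (1 'F')
Step 2: F  (1 'F')


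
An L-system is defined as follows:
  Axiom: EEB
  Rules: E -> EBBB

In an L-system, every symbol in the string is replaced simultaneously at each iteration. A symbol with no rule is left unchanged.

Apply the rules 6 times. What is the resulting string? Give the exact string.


Step 0: EEB
Step 1: EBBBEBBBB
Step 2: EBBBBBBEBBBBBBB
Step 3: EBBBBBBBBBEBBBBBBBBBB
Step 4: EBBBBBBBBBBBBEBBBBBBBBBBBBB
Step 5: EBBBBBBBBBBBBBBBEBBBBBBBBBBBBBBBB
Step 6: EBBBBBBBBBBBBBBBBBBEBBBBBBBBBBBBBBBBBBB

Answer: EBBBBBBBBBBBBBBBBBBEBBBBBBBBBBBBBBBBBBB


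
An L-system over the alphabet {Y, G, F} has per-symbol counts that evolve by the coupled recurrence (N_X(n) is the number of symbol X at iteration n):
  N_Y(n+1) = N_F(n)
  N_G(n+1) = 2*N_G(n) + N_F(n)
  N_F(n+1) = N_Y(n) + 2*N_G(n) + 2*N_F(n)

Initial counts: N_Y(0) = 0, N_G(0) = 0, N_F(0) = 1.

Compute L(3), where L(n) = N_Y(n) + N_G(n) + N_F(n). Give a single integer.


Step 0: N_Y=0, N_G=0, N_F=1, L=1
Step 1: N_Y=1, N_G=1, N_F=2, L=4
Step 2: N_Y=2, N_G=4, N_F=7, L=13
Step 3: N_Y=7, N_G=15, N_F=24, L=46

Answer: 46


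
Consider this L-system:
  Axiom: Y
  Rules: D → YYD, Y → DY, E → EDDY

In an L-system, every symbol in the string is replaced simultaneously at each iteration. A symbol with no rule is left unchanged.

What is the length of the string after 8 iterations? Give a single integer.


Step 0: length = 1
Step 1: length = 2
Step 2: length = 5
Step 3: length = 12
Step 4: length = 29
Step 5: length = 70
Step 6: length = 169
Step 7: length = 408
Step 8: length = 985

Answer: 985


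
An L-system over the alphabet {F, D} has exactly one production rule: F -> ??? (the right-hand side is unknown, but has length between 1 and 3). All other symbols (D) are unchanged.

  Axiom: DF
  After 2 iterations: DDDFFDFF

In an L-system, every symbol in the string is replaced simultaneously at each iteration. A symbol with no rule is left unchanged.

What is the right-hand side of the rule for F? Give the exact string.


Trying F -> DFF:
  Step 0: DF
  Step 1: DDFF
  Step 2: DDDFFDFF
Matches the given result.

Answer: DFF


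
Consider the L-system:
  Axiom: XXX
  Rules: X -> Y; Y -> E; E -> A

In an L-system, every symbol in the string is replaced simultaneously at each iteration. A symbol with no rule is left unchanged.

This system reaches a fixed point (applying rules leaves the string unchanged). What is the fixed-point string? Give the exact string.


Step 0: XXX
Step 1: YYY
Step 2: EEE
Step 3: AAA
Step 4: AAA  (unchanged — fixed point at step 3)

Answer: AAA


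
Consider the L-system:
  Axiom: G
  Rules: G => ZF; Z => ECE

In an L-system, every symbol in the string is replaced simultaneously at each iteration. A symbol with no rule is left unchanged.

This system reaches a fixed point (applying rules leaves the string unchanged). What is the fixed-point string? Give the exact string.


Step 0: G
Step 1: ZF
Step 2: ECEF
Step 3: ECEF  (unchanged — fixed point at step 2)

Answer: ECEF


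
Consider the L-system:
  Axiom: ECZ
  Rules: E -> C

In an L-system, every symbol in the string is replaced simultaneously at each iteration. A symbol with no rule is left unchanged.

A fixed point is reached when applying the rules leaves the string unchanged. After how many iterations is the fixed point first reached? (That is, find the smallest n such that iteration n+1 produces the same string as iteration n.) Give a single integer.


Answer: 1

Derivation:
Step 0: ECZ
Step 1: CCZ
Step 2: CCZ  (unchanged — fixed point at step 1)


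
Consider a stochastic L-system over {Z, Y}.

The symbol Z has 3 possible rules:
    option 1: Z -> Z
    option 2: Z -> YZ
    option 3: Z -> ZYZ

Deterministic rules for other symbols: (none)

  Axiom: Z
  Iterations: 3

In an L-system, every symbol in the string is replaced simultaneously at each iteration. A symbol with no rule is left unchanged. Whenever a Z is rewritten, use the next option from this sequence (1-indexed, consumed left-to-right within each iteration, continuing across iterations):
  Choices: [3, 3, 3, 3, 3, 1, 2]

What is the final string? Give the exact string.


Step 0: Z
Step 1: ZYZ  (used choices [3])
Step 2: ZYZYZYZ  (used choices [3, 3])
Step 3: ZYZYZYZYZYYZ  (used choices [3, 3, 1, 2])

Answer: ZYZYZYZYZYYZ


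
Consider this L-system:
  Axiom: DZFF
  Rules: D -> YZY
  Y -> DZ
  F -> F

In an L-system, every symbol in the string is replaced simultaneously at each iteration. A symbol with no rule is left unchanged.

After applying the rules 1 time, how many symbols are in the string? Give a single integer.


Step 0: length = 4
Step 1: length = 6

Answer: 6


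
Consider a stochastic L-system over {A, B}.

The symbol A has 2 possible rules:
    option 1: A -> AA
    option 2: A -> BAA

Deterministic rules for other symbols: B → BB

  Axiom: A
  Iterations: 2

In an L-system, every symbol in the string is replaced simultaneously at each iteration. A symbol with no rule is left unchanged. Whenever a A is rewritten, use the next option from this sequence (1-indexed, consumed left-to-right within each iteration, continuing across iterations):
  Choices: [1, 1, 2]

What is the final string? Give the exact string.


Answer: AABAA

Derivation:
Step 0: A
Step 1: AA  (used choices [1])
Step 2: AABAA  (used choices [1, 2])


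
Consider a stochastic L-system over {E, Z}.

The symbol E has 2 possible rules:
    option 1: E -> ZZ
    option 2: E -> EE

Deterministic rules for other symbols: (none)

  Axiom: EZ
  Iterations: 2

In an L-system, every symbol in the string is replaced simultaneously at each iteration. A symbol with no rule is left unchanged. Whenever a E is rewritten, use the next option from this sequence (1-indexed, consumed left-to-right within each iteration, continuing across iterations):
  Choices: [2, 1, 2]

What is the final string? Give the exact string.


Answer: ZZEEZ

Derivation:
Step 0: EZ
Step 1: EEZ  (used choices [2])
Step 2: ZZEEZ  (used choices [1, 2])


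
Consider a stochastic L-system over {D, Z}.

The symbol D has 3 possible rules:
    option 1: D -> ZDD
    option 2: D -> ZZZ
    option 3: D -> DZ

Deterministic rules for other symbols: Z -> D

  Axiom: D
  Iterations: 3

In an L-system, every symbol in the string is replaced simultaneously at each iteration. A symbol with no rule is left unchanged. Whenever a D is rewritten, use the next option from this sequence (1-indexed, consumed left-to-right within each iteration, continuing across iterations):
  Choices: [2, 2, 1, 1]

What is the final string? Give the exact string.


Step 0: D
Step 1: ZZZ  (used choices [2])
Step 2: DDD  (used choices [])
Step 3: ZZZZDDZDD  (used choices [2, 1, 1])

Answer: ZZZZDDZDD


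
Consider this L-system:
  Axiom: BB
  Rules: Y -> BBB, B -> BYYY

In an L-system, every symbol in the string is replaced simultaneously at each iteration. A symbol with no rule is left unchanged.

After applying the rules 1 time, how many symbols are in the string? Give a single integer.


Step 0: length = 2
Step 1: length = 8

Answer: 8


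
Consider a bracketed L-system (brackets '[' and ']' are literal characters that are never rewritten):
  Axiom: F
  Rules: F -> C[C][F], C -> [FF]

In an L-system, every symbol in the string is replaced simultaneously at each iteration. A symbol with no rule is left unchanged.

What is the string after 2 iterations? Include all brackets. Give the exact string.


Answer: [FF][[FF]][C[C][F]]

Derivation:
Step 0: F
Step 1: C[C][F]
Step 2: [FF][[FF]][C[C][F]]


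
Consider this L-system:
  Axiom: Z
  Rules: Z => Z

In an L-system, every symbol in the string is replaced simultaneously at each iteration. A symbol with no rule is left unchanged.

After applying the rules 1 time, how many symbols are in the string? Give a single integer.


Answer: 1

Derivation:
Step 0: length = 1
Step 1: length = 1


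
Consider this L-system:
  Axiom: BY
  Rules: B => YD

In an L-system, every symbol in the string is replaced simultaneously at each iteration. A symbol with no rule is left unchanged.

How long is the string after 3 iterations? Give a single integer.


Answer: 3

Derivation:
Step 0: length = 2
Step 1: length = 3
Step 2: length = 3
Step 3: length = 3


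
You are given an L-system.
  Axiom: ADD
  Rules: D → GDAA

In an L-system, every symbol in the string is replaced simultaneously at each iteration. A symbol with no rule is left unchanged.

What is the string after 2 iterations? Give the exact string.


Step 0: ADD
Step 1: AGDAAGDAA
Step 2: AGGDAAAAGGDAAAA

Answer: AGGDAAAAGGDAAAA


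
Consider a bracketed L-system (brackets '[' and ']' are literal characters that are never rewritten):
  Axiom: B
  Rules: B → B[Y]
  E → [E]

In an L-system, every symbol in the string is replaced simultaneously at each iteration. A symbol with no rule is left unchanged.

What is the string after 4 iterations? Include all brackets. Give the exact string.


Answer: B[Y][Y][Y][Y]

Derivation:
Step 0: B
Step 1: B[Y]
Step 2: B[Y][Y]
Step 3: B[Y][Y][Y]
Step 4: B[Y][Y][Y][Y]


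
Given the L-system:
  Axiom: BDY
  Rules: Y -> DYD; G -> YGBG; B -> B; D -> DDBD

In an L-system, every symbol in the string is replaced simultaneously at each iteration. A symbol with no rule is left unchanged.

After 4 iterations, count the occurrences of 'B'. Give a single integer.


Answer: 77

Derivation:
Step 0: BDY  (1 'B')
Step 1: BDDBDDYD  (2 'B')
Step 2: BDDBDDDBDBDDBDDDBDDYDDDBD  (7 'B')
Step 3: BDDBDDDBDBDDBDDDBDDDBDBDDBDBDDBDDDBDBDDBDDDBDDDBDBDDBDDDBDDYDDDBDDDBDDDBDBDDBD  (24 'B')
Step 4: BDDBDDDBDBDDBDDDBDDDBDBDDBDBDDBDDDBDBDDBDDDBDDDBDBDDBDDDBDDDBDBDDBDBDDBDDDBDBDDBDBDDBDDDBDBDDBDDDBDDDBDBDDBDBDDBDDDBDBDDBDDDBDDDBDBDDBDDDBDDDBDBDDBDBDDBDDDBDBDDBDDDBDDDBDBDDBDDDBDDYDDDBDDDBDDDBDBDDBDDDBDDDBDBDDBDDDBDDDBDBDDBDBDDBDDDBDBDDBD  (77 'B')
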